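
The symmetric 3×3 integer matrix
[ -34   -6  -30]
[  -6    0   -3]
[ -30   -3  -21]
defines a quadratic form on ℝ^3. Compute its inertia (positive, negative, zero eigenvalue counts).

step 0: pivot -34 → sign −
step 1: pivot 18/17 → sign +
step 2: pivot 1/2 → sign +
signature = (2, 1, 0)

Answer: (2, 1, 0)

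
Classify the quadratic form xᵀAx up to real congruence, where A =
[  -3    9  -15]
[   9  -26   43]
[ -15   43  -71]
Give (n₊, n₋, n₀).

step 0: pivot -3 → sign −
step 1: pivot 1 → sign +
step 2: row/col 2 already zero → sign 0
signature = (1, 1, 1)

Answer: (1, 1, 1)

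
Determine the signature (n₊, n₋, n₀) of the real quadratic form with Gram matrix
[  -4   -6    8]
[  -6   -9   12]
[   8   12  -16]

Answer: (0, 1, 2)

Derivation:
step 0: pivot -4 → sign −
step 1: row/col 1 already zero → sign 0
step 2: row/col 2 already zero → sign 0
signature = (0, 1, 2)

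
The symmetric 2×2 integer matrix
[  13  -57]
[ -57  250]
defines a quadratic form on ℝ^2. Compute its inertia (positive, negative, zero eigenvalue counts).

step 0: pivot 13 → sign +
step 1: pivot 1/13 → sign +
signature = (2, 0, 0)

Answer: (2, 0, 0)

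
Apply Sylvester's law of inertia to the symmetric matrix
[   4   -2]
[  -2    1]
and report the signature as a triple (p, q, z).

step 0: pivot 4 → sign +
step 1: row/col 1 already zero → sign 0
signature = (1, 0, 1)

Answer: (1, 0, 1)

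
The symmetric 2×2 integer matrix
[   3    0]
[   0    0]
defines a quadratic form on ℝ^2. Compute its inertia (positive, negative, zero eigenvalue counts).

step 0: pivot 3 → sign +
step 1: row/col 1 already zero → sign 0
signature = (1, 0, 1)

Answer: (1, 0, 1)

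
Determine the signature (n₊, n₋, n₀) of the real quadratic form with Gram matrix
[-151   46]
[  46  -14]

step 0: pivot -151 → sign −
step 1: pivot 2/151 → sign +
signature = (1, 1, 0)

Answer: (1, 1, 0)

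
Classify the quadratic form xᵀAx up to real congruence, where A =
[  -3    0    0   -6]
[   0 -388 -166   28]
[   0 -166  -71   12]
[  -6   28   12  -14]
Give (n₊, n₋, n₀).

step 0: pivot -3 → sign −
step 1: pivot -388 → sign −
step 2: pivot 2/97 → sign +
step 3: row/col 3 already zero → sign 0
signature = (1, 2, 1)

Answer: (1, 2, 1)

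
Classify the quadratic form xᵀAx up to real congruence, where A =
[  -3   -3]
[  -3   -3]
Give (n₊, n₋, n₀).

step 0: pivot -3 → sign −
step 1: row/col 1 already zero → sign 0
signature = (0, 1, 1)

Answer: (0, 1, 1)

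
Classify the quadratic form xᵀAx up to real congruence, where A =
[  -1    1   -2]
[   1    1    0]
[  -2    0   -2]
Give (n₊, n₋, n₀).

Answer: (1, 1, 1)

Derivation:
step 0: pivot -1 → sign −
step 1: pivot 2 → sign +
step 2: row/col 2 already zero → sign 0
signature = (1, 1, 1)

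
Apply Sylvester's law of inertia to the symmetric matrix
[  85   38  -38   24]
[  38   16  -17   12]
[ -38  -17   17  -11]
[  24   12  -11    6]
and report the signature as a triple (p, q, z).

Answer: (2, 2, 0)

Derivation:
step 0: pivot 85 → sign +
step 1: pivot -84/85 → sign −
step 2: pivot 1/84 → sign +
step 3: pivot -6 → sign −
signature = (2, 2, 0)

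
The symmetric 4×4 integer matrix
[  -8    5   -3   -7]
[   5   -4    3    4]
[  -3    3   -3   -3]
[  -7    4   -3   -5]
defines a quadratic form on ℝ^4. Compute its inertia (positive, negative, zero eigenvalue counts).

step 0: pivot -8 → sign −
step 1: pivot -7/8 → sign −
step 2: pivot -3/7 → sign −
step 3: pivot 3 → sign +
signature = (1, 3, 0)

Answer: (1, 3, 0)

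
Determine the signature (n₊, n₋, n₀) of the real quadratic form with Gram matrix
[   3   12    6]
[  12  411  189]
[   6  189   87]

step 0: pivot 3 → sign +
step 1: pivot 363 → sign +
step 2: row/col 2 already zero → sign 0
signature = (2, 0, 1)

Answer: (2, 0, 1)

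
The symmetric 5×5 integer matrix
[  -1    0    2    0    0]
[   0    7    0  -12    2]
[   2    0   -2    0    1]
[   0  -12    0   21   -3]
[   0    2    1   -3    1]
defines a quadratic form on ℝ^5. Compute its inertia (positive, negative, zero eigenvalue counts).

Answer: (3, 2, 0)

Derivation:
step 0: pivot -1 → sign −
step 1: pivot 7 → sign +
step 2: pivot 2 → sign +
step 3: pivot 3/7 → sign +
step 4: pivot -1/2 → sign −
signature = (3, 2, 0)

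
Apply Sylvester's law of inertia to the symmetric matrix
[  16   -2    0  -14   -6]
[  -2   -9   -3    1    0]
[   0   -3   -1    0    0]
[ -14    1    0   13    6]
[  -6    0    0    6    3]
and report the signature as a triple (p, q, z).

Answer: (2, 2, 1)

Derivation:
step 0: pivot 16 → sign +
step 1: pivot -37/4 → sign −
step 2: pivot -1/37 → sign −
step 3: pivot 3 → sign +
step 4: row/col 4 already zero → sign 0
signature = (2, 2, 1)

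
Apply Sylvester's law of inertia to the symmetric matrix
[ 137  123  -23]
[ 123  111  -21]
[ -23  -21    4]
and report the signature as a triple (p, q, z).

step 0: pivot 137 → sign +
step 1: pivot 78/137 → sign +
step 2: pivot -1/13 → sign −
signature = (2, 1, 0)

Answer: (2, 1, 0)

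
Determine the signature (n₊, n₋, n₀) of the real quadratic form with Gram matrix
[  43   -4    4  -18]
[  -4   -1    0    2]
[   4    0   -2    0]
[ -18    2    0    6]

step 0: pivot 43 → sign +
step 1: pivot -59/43 → sign −
step 2: pivot -134/59 → sign −
step 3: pivot -6/67 → sign −
signature = (1, 3, 0)

Answer: (1, 3, 0)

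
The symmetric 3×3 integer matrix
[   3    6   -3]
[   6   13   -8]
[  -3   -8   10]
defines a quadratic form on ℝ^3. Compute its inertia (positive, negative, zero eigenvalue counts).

Answer: (3, 0, 0)

Derivation:
step 0: pivot 3 → sign +
step 1: pivot 1 → sign +
step 2: pivot 3 → sign +
signature = (3, 0, 0)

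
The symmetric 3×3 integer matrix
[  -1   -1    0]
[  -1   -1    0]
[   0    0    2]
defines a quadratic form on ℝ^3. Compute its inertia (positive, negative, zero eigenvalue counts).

Answer: (1, 1, 1)

Derivation:
step 0: pivot -1 → sign −
step 1: pivot 2 → sign +
step 2: row/col 2 already zero → sign 0
signature = (1, 1, 1)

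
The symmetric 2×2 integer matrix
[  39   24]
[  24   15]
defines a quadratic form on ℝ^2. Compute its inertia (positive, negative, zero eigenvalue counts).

step 0: pivot 39 → sign +
step 1: pivot 3/13 → sign +
signature = (2, 0, 0)

Answer: (2, 0, 0)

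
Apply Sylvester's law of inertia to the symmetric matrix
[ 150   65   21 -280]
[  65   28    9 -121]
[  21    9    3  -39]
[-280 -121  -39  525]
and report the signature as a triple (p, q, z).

step 0: pivot 150 → sign +
step 1: pivot -1/6 → sign −
step 2: pivot 3/25 → sign +
step 3: pivot 3 → sign +
signature = (3, 1, 0)

Answer: (3, 1, 0)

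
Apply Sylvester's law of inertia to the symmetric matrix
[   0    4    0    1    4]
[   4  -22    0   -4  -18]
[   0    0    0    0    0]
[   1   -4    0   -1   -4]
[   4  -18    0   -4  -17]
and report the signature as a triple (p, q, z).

step 0: pivot -22 → sign −
step 1: pivot 8/11 → sign +
step 2: pivot -3/8 → sign −
step 3: pivot -1/3 → sign −
step 4: row/col 4 already zero → sign 0
signature = (1, 3, 1)

Answer: (1, 3, 1)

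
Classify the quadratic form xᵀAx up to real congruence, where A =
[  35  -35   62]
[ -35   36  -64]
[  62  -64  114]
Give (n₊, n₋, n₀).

step 0: pivot 35 → sign +
step 1: pivot 1 → sign +
step 2: pivot 6/35 → sign +
signature = (3, 0, 0)

Answer: (3, 0, 0)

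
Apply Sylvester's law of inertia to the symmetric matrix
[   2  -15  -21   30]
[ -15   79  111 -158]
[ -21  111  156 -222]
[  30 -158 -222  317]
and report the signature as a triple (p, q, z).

Answer: (3, 1, 0)

Derivation:
step 0: pivot 2 → sign +
step 1: pivot -67/2 → sign −
step 2: pivot 3/67 → sign +
step 3: pivot 1 → sign +
signature = (3, 1, 0)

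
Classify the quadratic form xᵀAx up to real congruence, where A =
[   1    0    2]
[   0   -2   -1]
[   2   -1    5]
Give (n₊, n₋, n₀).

step 0: pivot 1 → sign +
step 1: pivot -2 → sign −
step 2: pivot 3/2 → sign +
signature = (2, 1, 0)

Answer: (2, 1, 0)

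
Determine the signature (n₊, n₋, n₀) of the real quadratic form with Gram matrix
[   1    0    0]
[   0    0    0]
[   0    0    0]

Answer: (1, 0, 2)

Derivation:
step 0: pivot 1 → sign +
step 1: row/col 1 already zero → sign 0
step 2: row/col 2 already zero → sign 0
signature = (1, 0, 2)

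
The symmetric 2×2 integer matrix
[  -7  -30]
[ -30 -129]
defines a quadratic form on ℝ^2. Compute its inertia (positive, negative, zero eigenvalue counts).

step 0: pivot -7 → sign −
step 1: pivot -3/7 → sign −
signature = (0, 2, 0)

Answer: (0, 2, 0)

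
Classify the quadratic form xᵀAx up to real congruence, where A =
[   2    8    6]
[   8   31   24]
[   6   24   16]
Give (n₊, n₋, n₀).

Answer: (1, 2, 0)

Derivation:
step 0: pivot 2 → sign +
step 1: pivot -1 → sign −
step 2: pivot -2 → sign −
signature = (1, 2, 0)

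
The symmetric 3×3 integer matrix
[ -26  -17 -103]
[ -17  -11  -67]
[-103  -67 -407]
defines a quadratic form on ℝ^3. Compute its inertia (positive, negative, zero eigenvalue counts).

step 0: pivot -26 → sign −
step 1: pivot 3/26 → sign +
step 2: row/col 2 already zero → sign 0
signature = (1, 1, 1)

Answer: (1, 1, 1)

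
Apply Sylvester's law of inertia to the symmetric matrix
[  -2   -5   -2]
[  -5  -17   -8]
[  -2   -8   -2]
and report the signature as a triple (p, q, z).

Answer: (1, 2, 0)

Derivation:
step 0: pivot -2 → sign −
step 1: pivot -9/2 → sign −
step 2: pivot 2 → sign +
signature = (1, 2, 0)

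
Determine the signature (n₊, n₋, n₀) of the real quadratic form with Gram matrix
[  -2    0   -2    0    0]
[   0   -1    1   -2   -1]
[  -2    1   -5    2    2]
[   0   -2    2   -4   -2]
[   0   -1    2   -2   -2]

Answer: (0, 4, 1)

Derivation:
step 0: pivot -2 → sign −
step 1: pivot -1 → sign −
step 2: pivot -2 → sign −
step 3: pivot -1/2 → sign −
step 4: row/col 4 already zero → sign 0
signature = (0, 4, 1)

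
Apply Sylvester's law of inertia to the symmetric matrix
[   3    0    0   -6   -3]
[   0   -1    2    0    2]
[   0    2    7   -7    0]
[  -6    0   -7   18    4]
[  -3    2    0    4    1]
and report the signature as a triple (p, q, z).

Answer: (4, 1, 0)

Derivation:
step 0: pivot 3 → sign +
step 1: pivot -1 → sign −
step 2: pivot 11 → sign +
step 3: pivot 17/11 → sign +
step 4: pivot 6/17 → sign +
signature = (4, 1, 0)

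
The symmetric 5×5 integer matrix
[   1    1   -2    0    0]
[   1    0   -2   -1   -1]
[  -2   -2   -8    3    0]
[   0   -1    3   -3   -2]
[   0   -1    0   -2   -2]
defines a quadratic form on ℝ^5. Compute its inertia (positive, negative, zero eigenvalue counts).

Answer: (1, 4, 0)

Derivation:
step 0: pivot 1 → sign +
step 1: pivot -1 → sign −
step 2: pivot -12 → sign −
step 3: pivot -5/4 → sign −
step 4: pivot -1/5 → sign −
signature = (1, 4, 0)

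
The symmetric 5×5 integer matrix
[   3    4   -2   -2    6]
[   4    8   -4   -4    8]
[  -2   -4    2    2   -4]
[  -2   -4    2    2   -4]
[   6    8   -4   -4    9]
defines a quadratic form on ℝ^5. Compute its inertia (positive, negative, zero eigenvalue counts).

step 0: pivot 3 → sign +
step 1: pivot 8/3 → sign +
step 2: pivot -3 → sign −
step 3: row/col 3 already zero → sign 0
step 4: row/col 4 already zero → sign 0
signature = (2, 1, 2)

Answer: (2, 1, 2)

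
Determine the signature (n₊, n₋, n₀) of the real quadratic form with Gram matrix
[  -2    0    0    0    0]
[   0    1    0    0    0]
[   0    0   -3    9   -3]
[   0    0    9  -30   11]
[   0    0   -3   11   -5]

step 0: pivot -2 → sign −
step 1: pivot 1 → sign +
step 2: pivot -3 → sign −
step 3: pivot -3 → sign −
step 4: pivot -2/3 → sign −
signature = (1, 4, 0)

Answer: (1, 4, 0)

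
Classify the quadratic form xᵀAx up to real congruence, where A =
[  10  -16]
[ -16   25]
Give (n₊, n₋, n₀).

Answer: (1, 1, 0)

Derivation:
step 0: pivot 10 → sign +
step 1: pivot -3/5 → sign −
signature = (1, 1, 0)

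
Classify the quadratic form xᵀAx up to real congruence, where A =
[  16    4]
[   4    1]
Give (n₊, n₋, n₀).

Answer: (1, 0, 1)

Derivation:
step 0: pivot 16 → sign +
step 1: row/col 1 already zero → sign 0
signature = (1, 0, 1)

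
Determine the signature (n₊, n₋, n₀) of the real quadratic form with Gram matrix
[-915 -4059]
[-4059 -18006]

step 0: pivot -915 → sign −
step 1: pivot -3/305 → sign −
signature = (0, 2, 0)

Answer: (0, 2, 0)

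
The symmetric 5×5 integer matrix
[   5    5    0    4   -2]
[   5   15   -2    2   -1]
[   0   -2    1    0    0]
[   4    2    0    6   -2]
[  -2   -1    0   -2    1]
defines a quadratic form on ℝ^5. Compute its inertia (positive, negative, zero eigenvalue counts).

Answer: (5, 0, 0)

Derivation:
step 0: pivot 5 → sign +
step 1: pivot 10 → sign +
step 2: pivot 3/5 → sign +
step 3: pivot 32/15 → sign +
step 4: pivot 1/32 → sign +
signature = (5, 0, 0)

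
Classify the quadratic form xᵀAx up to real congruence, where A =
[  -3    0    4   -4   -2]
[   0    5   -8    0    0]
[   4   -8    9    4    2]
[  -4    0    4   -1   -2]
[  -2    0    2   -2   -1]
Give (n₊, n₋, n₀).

step 0: pivot -3 → sign −
step 1: pivot 5 → sign +
step 2: pivot 23/15 → sign +
step 3: pivot 73/23 → sign +
step 4: pivot 3/73 → sign +
signature = (4, 1, 0)

Answer: (4, 1, 0)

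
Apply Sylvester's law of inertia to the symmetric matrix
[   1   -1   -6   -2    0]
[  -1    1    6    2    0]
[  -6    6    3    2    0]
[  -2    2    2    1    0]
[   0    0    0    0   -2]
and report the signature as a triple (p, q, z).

Answer: (2, 2, 1)

Derivation:
step 0: pivot 1 → sign +
step 1: pivot -33 → sign −
step 2: pivot 1/33 → sign +
step 3: pivot -2 → sign −
step 4: row/col 4 already zero → sign 0
signature = (2, 2, 1)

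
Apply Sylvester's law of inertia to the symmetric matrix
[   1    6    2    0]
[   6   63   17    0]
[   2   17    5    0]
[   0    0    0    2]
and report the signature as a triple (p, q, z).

Answer: (4, 0, 0)

Derivation:
step 0: pivot 1 → sign +
step 1: pivot 27 → sign +
step 2: pivot 2/27 → sign +
step 3: pivot 2 → sign +
signature = (4, 0, 0)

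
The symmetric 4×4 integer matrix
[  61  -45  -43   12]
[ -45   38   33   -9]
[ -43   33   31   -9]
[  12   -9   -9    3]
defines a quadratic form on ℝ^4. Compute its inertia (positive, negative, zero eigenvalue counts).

step 0: pivot 61 → sign +
step 1: pivot 293/61 → sign +
step 2: pivot 102/293 → sign +
step 3: pivot -3/34 → sign −
signature = (3, 1, 0)

Answer: (3, 1, 0)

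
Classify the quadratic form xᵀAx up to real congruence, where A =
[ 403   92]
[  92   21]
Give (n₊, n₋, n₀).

Answer: (1, 1, 0)

Derivation:
step 0: pivot 403 → sign +
step 1: pivot -1/403 → sign −
signature = (1, 1, 0)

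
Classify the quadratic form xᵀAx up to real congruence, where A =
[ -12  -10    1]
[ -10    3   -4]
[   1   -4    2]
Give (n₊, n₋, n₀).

Answer: (2, 1, 0)

Derivation:
step 0: pivot -12 → sign −
step 1: pivot 34/3 → sign +
step 2: pivot 3/136 → sign +
signature = (2, 1, 0)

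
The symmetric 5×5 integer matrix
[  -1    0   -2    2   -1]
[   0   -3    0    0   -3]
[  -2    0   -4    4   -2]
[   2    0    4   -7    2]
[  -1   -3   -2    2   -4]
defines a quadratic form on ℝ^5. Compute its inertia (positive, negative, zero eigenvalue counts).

step 0: pivot -1 → sign −
step 1: pivot -3 → sign −
step 2: pivot -3 → sign −
step 3: row/col 3 already zero → sign 0
step 4: row/col 4 already zero → sign 0
signature = (0, 3, 2)

Answer: (0, 3, 2)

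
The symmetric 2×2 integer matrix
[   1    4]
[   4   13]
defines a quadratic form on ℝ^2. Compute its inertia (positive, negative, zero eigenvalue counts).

step 0: pivot 1 → sign +
step 1: pivot -3 → sign −
signature = (1, 1, 0)

Answer: (1, 1, 0)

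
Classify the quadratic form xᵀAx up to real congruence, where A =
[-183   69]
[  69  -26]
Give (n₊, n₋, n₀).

step 0: pivot -183 → sign −
step 1: pivot 1/61 → sign +
signature = (1, 1, 0)

Answer: (1, 1, 0)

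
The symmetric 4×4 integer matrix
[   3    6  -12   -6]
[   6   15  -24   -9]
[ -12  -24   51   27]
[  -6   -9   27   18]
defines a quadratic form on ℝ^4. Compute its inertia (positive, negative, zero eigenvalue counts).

Answer: (3, 0, 1)

Derivation:
step 0: pivot 3 → sign +
step 1: pivot 3 → sign +
step 2: pivot 3 → sign +
step 3: row/col 3 already zero → sign 0
signature = (3, 0, 1)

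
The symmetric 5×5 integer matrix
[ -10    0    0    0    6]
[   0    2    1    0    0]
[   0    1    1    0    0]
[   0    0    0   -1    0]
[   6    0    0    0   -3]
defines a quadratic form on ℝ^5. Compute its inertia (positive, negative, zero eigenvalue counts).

step 0: pivot -10 → sign −
step 1: pivot 2 → sign +
step 2: pivot 1/2 → sign +
step 3: pivot -1 → sign −
step 4: pivot 3/5 → sign +
signature = (3, 2, 0)

Answer: (3, 2, 0)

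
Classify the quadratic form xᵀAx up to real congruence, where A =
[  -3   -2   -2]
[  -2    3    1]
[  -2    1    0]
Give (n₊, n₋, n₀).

Answer: (2, 1, 0)

Derivation:
step 0: pivot -3 → sign −
step 1: pivot 13/3 → sign +
step 2: pivot 1/13 → sign +
signature = (2, 1, 0)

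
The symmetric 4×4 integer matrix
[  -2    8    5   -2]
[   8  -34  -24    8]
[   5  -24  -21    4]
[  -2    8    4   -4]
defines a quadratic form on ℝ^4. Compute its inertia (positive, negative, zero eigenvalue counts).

step 0: pivot -2 → sign −
step 1: pivot -2 → sign −
step 2: pivot -1/2 → sign −
step 3: row/col 3 already zero → sign 0
signature = (0, 3, 1)

Answer: (0, 3, 1)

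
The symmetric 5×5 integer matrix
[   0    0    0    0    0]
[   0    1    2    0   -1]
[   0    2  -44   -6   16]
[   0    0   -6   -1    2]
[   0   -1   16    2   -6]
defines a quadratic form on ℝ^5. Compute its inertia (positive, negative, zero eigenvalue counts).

step 0: pivot 1 → sign +
step 1: pivot -48 → sign −
step 2: pivot -1/4 → sign −
step 3: row/col 3 already zero → sign 0
step 4: row/col 4 already zero → sign 0
signature = (1, 2, 2)

Answer: (1, 2, 2)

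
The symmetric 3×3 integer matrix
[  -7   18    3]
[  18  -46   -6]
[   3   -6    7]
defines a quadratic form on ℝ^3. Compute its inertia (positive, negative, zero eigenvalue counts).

Answer: (1, 2, 0)

Derivation:
step 0: pivot -7 → sign −
step 1: pivot 2/7 → sign +
step 2: pivot -2 → sign −
signature = (1, 2, 0)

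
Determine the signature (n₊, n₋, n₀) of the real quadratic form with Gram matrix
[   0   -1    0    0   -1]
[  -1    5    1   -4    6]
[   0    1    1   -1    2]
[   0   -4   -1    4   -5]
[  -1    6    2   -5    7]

Answer: (3, 2, 0)

Derivation:
step 0: pivot 5 → sign +
step 1: pivot -1/5 → sign −
step 2: pivot 1 → sign +
step 3: pivot 3 → sign +
step 4: pivot -1 → sign −
signature = (3, 2, 0)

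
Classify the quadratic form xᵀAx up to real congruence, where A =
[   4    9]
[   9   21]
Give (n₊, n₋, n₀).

step 0: pivot 4 → sign +
step 1: pivot 3/4 → sign +
signature = (2, 0, 0)

Answer: (2, 0, 0)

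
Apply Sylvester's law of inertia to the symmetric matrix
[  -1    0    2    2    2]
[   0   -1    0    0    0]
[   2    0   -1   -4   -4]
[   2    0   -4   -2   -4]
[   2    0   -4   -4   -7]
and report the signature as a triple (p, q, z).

step 0: pivot -1 → sign −
step 1: pivot -1 → sign −
step 2: pivot 3 → sign +
step 3: pivot 2 → sign +
step 4: pivot -3 → sign −
signature = (2, 3, 0)

Answer: (2, 3, 0)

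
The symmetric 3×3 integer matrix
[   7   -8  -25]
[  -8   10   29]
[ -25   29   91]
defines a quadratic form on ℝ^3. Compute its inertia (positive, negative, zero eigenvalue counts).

step 0: pivot 7 → sign +
step 1: pivot 6/7 → sign +
step 2: pivot 3/2 → sign +
signature = (3, 0, 0)

Answer: (3, 0, 0)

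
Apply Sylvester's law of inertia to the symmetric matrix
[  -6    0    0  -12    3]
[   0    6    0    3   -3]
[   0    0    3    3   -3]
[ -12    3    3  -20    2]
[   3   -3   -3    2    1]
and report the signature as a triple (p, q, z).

Answer: (2, 3, 0)

Derivation:
step 0: pivot -6 → sign −
step 1: pivot 6 → sign +
step 2: pivot 3 → sign +
step 3: pivot -1/2 → sign −
step 4: pivot -3/2 → sign −
signature = (2, 3, 0)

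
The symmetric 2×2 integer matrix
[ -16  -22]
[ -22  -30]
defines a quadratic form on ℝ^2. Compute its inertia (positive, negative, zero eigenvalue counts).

Answer: (1, 1, 0)

Derivation:
step 0: pivot -16 → sign −
step 1: pivot 1/4 → sign +
signature = (1, 1, 0)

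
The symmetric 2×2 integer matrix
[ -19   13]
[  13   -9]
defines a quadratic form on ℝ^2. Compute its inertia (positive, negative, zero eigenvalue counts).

Answer: (0, 2, 0)

Derivation:
step 0: pivot -19 → sign −
step 1: pivot -2/19 → sign −
signature = (0, 2, 0)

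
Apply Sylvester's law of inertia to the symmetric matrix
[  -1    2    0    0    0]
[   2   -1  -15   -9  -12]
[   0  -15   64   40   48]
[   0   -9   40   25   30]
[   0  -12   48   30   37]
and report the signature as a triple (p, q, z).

Answer: (3, 2, 0)

Derivation:
step 0: pivot -1 → sign −
step 1: pivot 3 → sign +
step 2: pivot -11 → sign −
step 3: pivot 3/11 → sign +
step 4: pivot 1 → sign +
signature = (3, 2, 0)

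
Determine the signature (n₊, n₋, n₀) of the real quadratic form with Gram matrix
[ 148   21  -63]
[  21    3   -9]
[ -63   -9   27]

Answer: (2, 0, 1)

Derivation:
step 0: pivot 148 → sign +
step 1: pivot 3/148 → sign +
step 2: row/col 2 already zero → sign 0
signature = (2, 0, 1)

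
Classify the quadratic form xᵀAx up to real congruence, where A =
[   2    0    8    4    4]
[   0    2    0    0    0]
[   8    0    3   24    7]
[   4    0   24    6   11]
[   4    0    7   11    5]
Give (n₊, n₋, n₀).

Answer: (3, 2, 0)

Derivation:
step 0: pivot 2 → sign +
step 1: pivot 2 → sign +
step 2: pivot -29 → sign −
step 3: pivot 6/29 → sign +
step 4: pivot -3/2 → sign −
signature = (3, 2, 0)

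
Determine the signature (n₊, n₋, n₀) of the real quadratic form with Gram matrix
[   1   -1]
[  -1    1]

step 0: pivot 1 → sign +
step 1: row/col 1 already zero → sign 0
signature = (1, 0, 1)

Answer: (1, 0, 1)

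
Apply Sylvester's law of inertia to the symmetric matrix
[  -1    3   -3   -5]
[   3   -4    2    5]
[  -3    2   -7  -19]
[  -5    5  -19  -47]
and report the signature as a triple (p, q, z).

Answer: (1, 3, 0)

Derivation:
step 0: pivot -1 → sign −
step 1: pivot 5 → sign +
step 2: pivot -39/5 → sign −
step 3: pivot -6/13 → sign −
signature = (1, 3, 0)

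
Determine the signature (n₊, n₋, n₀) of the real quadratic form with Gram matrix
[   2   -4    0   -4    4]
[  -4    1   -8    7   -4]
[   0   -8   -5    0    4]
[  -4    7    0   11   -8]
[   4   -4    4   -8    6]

step 0: pivot 2 → sign +
step 1: pivot -7 → sign −
step 2: pivot 29/7 → sign +
step 3: pivot 82/29 → sign +
step 4: pivot 6/41 → sign +
signature = (4, 1, 0)

Answer: (4, 1, 0)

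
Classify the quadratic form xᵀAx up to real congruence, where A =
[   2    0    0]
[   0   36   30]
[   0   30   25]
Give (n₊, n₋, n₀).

step 0: pivot 2 → sign +
step 1: pivot 36 → sign +
step 2: row/col 2 already zero → sign 0
signature = (2, 0, 1)

Answer: (2, 0, 1)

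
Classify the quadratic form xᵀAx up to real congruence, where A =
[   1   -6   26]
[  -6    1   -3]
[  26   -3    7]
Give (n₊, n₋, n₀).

Answer: (1, 2, 0)

Derivation:
step 0: pivot 1 → sign +
step 1: pivot -35 → sign −
step 2: pivot -6/35 → sign −
signature = (1, 2, 0)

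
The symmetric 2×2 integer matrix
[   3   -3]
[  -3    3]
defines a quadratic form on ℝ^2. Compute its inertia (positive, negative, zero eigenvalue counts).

step 0: pivot 3 → sign +
step 1: row/col 1 already zero → sign 0
signature = (1, 0, 1)

Answer: (1, 0, 1)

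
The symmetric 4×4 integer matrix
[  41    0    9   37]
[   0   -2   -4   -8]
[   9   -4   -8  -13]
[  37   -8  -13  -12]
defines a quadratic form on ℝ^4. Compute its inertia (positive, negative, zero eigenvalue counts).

Answer: (1, 3, 0)

Derivation:
step 0: pivot 41 → sign +
step 1: pivot -2 → sign −
step 2: pivot -81/41 → sign −
step 3: pivot -1/9 → sign −
signature = (1, 3, 0)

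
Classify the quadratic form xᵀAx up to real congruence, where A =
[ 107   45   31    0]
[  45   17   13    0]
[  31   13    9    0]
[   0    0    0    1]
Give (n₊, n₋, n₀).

step 0: pivot 107 → sign +
step 1: pivot -206/107 → sign −
step 2: pivot 2/103 → sign +
step 3: pivot 1 → sign +
signature = (3, 1, 0)

Answer: (3, 1, 0)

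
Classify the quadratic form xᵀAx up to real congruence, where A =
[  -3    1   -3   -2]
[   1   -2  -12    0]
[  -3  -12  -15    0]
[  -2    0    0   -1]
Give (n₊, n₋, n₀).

Answer: (2, 2, 0)

Derivation:
step 0: pivot -3 → sign −
step 1: pivot -5/3 → sign −
step 2: pivot 447/5 → sign +
step 3: pivot 3/149 → sign +
signature = (2, 2, 0)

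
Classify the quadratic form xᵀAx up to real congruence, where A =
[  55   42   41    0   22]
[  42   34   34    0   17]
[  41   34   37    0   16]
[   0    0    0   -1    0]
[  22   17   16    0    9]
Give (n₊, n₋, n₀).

step 0: pivot 55 → sign +
step 1: pivot 106/55 → sign +
step 2: pivot 142/53 → sign +
step 3: pivot -1 → sign −
step 4: pivot 1/142 → sign +
signature = (4, 1, 0)

Answer: (4, 1, 0)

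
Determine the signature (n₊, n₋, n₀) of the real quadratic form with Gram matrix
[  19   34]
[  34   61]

step 0: pivot 19 → sign +
step 1: pivot 3/19 → sign +
signature = (2, 0, 0)

Answer: (2, 0, 0)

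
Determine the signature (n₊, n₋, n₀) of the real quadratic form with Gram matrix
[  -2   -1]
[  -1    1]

step 0: pivot -2 → sign −
step 1: pivot 3/2 → sign +
signature = (1, 1, 0)

Answer: (1, 1, 0)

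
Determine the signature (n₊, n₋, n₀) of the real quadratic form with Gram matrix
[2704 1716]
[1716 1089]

Answer: (1, 0, 1)

Derivation:
step 0: pivot 2704 → sign +
step 1: row/col 1 already zero → sign 0
signature = (1, 0, 1)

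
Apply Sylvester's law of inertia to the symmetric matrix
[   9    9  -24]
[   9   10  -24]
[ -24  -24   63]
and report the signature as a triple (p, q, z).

Answer: (2, 1, 0)

Derivation:
step 0: pivot 9 → sign +
step 1: pivot 1 → sign +
step 2: pivot -1 → sign −
signature = (2, 1, 0)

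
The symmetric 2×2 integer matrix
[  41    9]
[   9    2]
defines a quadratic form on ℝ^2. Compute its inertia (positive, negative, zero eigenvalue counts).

step 0: pivot 41 → sign +
step 1: pivot 1/41 → sign +
signature = (2, 0, 0)

Answer: (2, 0, 0)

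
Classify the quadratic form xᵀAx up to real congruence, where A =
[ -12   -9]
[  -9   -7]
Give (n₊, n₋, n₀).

step 0: pivot -12 → sign −
step 1: pivot -1/4 → sign −
signature = (0, 2, 0)

Answer: (0, 2, 0)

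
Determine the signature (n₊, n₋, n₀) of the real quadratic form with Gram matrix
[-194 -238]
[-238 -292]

step 0: pivot -194 → sign −
step 1: pivot -2/97 → sign −
signature = (0, 2, 0)

Answer: (0, 2, 0)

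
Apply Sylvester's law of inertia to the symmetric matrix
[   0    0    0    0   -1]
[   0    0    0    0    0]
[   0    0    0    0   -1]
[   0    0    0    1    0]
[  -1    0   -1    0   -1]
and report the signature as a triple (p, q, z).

step 0: pivot 1 → sign +
step 1: pivot -1 → sign −
step 2: pivot 1 → sign +
step 3: row/col 3 already zero → sign 0
step 4: row/col 4 already zero → sign 0
signature = (2, 1, 2)

Answer: (2, 1, 2)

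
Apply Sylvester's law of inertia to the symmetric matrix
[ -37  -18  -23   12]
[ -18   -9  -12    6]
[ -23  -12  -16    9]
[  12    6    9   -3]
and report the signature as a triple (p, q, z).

step 0: pivot -37 → sign −
step 1: pivot -9/37 → sign −
step 2: pivot 1 → sign +
step 3: row/col 3 already zero → sign 0
signature = (1, 2, 1)

Answer: (1, 2, 1)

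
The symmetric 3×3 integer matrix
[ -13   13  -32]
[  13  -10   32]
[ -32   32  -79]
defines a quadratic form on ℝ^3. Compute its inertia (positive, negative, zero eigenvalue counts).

Answer: (1, 2, 0)

Derivation:
step 0: pivot -13 → sign −
step 1: pivot 3 → sign +
step 2: pivot -3/13 → sign −
signature = (1, 2, 0)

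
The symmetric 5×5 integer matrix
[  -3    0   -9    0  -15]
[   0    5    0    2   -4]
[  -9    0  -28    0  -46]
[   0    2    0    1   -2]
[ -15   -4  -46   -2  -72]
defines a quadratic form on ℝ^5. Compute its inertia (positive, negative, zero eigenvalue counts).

step 0: pivot -3 → sign −
step 1: pivot 5 → sign +
step 2: pivot -1 → sign −
step 3: pivot 1/5 → sign +
step 4: row/col 4 already zero → sign 0
signature = (2, 2, 1)

Answer: (2, 2, 1)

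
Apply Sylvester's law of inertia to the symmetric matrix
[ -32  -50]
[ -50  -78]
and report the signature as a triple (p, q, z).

Answer: (1, 1, 0)

Derivation:
step 0: pivot -32 → sign −
step 1: pivot 1/8 → sign +
signature = (1, 1, 0)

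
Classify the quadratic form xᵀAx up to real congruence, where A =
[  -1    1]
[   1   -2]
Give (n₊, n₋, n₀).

step 0: pivot -1 → sign −
step 1: pivot -1 → sign −
signature = (0, 2, 0)

Answer: (0, 2, 0)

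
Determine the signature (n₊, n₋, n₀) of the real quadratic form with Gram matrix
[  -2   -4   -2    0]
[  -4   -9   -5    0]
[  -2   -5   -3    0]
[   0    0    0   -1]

step 0: pivot -2 → sign −
step 1: pivot -1 → sign −
step 2: pivot -1 → sign −
step 3: row/col 3 already zero → sign 0
signature = (0, 3, 1)

Answer: (0, 3, 1)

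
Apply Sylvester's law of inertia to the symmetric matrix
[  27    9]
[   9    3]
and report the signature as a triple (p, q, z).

Answer: (1, 0, 1)

Derivation:
step 0: pivot 27 → sign +
step 1: row/col 1 already zero → sign 0
signature = (1, 0, 1)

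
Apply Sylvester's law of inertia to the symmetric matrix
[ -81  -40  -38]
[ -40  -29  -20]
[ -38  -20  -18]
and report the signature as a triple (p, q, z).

Answer: (0, 3, 0)

Derivation:
step 0: pivot -81 → sign −
step 1: pivot -749/81 → sign −
step 2: pivot -6/749 → sign −
signature = (0, 3, 0)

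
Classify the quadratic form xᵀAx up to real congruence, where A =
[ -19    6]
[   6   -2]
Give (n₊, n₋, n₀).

step 0: pivot -19 → sign −
step 1: pivot -2/19 → sign −
signature = (0, 2, 0)

Answer: (0, 2, 0)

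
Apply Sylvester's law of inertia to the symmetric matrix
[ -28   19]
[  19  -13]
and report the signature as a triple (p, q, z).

step 0: pivot -28 → sign −
step 1: pivot -3/28 → sign −
signature = (0, 2, 0)

Answer: (0, 2, 0)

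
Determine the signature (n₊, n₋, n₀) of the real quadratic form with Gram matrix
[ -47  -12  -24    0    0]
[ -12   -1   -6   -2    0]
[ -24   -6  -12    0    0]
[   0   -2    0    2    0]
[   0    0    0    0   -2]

step 0: pivot -47 → sign −
step 1: pivot 97/47 → sign +
step 2: pivot 24/97 → sign +
step 3: pivot -2 → sign −
step 4: row/col 4 already zero → sign 0
signature = (2, 2, 1)

Answer: (2, 2, 1)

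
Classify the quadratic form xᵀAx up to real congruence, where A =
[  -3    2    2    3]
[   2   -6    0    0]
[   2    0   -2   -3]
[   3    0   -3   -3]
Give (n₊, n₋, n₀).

Answer: (1, 3, 0)

Derivation:
step 0: pivot -3 → sign −
step 1: pivot -14/3 → sign −
step 2: pivot -2/7 → sign −
step 3: pivot 3/2 → sign +
signature = (1, 3, 0)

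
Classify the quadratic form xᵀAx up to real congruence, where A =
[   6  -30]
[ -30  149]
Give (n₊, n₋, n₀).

step 0: pivot 6 → sign +
step 1: pivot -1 → sign −
signature = (1, 1, 0)

Answer: (1, 1, 0)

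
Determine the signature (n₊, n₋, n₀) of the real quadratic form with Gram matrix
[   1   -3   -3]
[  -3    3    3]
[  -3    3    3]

step 0: pivot 1 → sign +
step 1: pivot -6 → sign −
step 2: row/col 2 already zero → sign 0
signature = (1, 1, 1)

Answer: (1, 1, 1)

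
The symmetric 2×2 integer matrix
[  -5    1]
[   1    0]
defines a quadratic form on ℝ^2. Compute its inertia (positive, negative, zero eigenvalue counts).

step 0: pivot -5 → sign −
step 1: pivot 1/5 → sign +
signature = (1, 1, 0)

Answer: (1, 1, 0)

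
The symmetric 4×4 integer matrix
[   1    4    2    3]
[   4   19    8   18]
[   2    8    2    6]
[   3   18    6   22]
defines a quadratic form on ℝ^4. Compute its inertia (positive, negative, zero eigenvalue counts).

step 0: pivot 1 → sign +
step 1: pivot 3 → sign +
step 2: pivot -2 → sign −
step 3: pivot 1 → sign +
signature = (3, 1, 0)

Answer: (3, 1, 0)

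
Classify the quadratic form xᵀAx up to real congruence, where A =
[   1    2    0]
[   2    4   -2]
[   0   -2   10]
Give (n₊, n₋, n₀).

Answer: (2, 1, 0)

Derivation:
step 0: pivot 1 → sign +
step 1: pivot 10 → sign +
step 2: pivot -2/5 → sign −
signature = (2, 1, 0)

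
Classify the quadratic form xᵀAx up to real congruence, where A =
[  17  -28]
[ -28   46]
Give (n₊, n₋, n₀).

step 0: pivot 17 → sign +
step 1: pivot -2/17 → sign −
signature = (1, 1, 0)

Answer: (1, 1, 0)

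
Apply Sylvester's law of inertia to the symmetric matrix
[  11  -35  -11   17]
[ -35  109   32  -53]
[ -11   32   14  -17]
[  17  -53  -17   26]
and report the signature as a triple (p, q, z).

Answer: (2, 2, 0)

Derivation:
step 0: pivot 11 → sign +
step 1: pivot -26/11 → sign −
step 2: pivot 177/26 → sign +
step 3: pivot -3/59 → sign −
signature = (2, 2, 0)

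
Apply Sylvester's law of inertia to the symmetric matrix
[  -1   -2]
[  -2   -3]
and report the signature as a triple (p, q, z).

Answer: (1, 1, 0)

Derivation:
step 0: pivot -1 → sign −
step 1: pivot 1 → sign +
signature = (1, 1, 0)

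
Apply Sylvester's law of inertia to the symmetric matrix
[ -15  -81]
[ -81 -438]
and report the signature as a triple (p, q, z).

step 0: pivot -15 → sign −
step 1: pivot -3/5 → sign −
signature = (0, 2, 0)

Answer: (0, 2, 0)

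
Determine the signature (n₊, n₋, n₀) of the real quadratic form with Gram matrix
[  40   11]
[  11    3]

Answer: (1, 1, 0)

Derivation:
step 0: pivot 40 → sign +
step 1: pivot -1/40 → sign −
signature = (1, 1, 0)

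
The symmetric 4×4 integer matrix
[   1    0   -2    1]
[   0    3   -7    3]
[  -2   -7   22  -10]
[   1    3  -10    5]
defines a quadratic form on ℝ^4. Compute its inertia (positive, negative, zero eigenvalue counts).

step 0: pivot 1 → sign +
step 1: pivot 3 → sign +
step 2: pivot 5/3 → sign +
step 3: pivot 2/5 → sign +
signature = (4, 0, 0)

Answer: (4, 0, 0)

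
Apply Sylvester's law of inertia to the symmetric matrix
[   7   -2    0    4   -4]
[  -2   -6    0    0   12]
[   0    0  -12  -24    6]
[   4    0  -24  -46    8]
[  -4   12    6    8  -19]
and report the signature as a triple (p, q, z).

Answer: (1, 3, 1)

Derivation:
step 0: pivot 7 → sign +
step 1: pivot -46/7 → sign −
step 2: pivot -12 → sign −
step 3: pivot -2/23 → sign −
step 4: row/col 4 already zero → sign 0
signature = (1, 3, 1)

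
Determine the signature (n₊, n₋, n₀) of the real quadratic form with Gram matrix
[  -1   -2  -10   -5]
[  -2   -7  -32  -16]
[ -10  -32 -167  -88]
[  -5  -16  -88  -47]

step 0: pivot -1 → sign −
step 1: pivot -3 → sign −
step 2: pivot -19 → sign −
step 3: pivot 6/19 → sign +
signature = (1, 3, 0)

Answer: (1, 3, 0)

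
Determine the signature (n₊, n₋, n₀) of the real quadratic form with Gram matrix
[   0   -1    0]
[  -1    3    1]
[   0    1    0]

Answer: (1, 1, 1)

Derivation:
step 0: pivot 3 → sign +
step 1: pivot -1/3 → sign −
step 2: row/col 2 already zero → sign 0
signature = (1, 1, 1)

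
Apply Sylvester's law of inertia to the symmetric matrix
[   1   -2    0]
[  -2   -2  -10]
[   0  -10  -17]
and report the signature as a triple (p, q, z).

Answer: (1, 2, 0)

Derivation:
step 0: pivot 1 → sign +
step 1: pivot -6 → sign −
step 2: pivot -1/3 → sign −
signature = (1, 2, 0)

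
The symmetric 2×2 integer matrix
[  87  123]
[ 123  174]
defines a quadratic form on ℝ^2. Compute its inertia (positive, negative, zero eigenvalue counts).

Answer: (2, 0, 0)

Derivation:
step 0: pivot 87 → sign +
step 1: pivot 3/29 → sign +
signature = (2, 0, 0)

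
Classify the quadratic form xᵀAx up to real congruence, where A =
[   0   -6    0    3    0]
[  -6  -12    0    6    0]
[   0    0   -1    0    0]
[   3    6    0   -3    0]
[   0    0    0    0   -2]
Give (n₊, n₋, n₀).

Answer: (1, 3, 1)

Derivation:
step 0: pivot -12 → sign −
step 1: pivot 3 → sign +
step 2: pivot -1 → sign −
step 3: pivot -2 → sign −
step 4: row/col 4 already zero → sign 0
signature = (1, 3, 1)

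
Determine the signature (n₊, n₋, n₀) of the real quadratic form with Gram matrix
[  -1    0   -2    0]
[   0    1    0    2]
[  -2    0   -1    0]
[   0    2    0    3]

Answer: (2, 2, 0)

Derivation:
step 0: pivot -1 → sign −
step 1: pivot 1 → sign +
step 2: pivot 3 → sign +
step 3: pivot -1 → sign −
signature = (2, 2, 0)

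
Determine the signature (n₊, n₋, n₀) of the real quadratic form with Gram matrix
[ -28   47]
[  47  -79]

step 0: pivot -28 → sign −
step 1: pivot -3/28 → sign −
signature = (0, 2, 0)

Answer: (0, 2, 0)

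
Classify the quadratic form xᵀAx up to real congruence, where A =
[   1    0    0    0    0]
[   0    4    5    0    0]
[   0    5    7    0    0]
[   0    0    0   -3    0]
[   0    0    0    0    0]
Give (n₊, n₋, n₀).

step 0: pivot 1 → sign +
step 1: pivot 4 → sign +
step 2: pivot 3/4 → sign +
step 3: pivot -3 → sign −
step 4: row/col 4 already zero → sign 0
signature = (3, 1, 1)

Answer: (3, 1, 1)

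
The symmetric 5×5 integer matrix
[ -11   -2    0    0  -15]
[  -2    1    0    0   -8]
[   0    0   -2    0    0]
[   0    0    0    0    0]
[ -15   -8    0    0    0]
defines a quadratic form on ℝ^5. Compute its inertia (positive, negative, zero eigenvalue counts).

Answer: (2, 2, 1)

Derivation:
step 0: pivot -11 → sign −
step 1: pivot 15/11 → sign +
step 2: pivot -2 → sign −
step 3: pivot 1/15 → sign +
step 4: row/col 4 already zero → sign 0
signature = (2, 2, 1)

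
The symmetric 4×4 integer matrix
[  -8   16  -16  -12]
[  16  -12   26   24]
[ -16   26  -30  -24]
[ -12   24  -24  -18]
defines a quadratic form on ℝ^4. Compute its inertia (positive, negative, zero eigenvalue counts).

step 0: pivot -8 → sign −
step 1: pivot 20 → sign +
step 2: pivot 1/5 → sign +
step 3: row/col 3 already zero → sign 0
signature = (2, 1, 1)

Answer: (2, 1, 1)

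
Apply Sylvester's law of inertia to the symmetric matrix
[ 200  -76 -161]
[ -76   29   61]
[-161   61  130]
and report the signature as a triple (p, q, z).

Answer: (3, 0, 0)

Derivation:
step 0: pivot 200 → sign +
step 1: pivot 3/25 → sign +
step 2: pivot 1/8 → sign +
signature = (3, 0, 0)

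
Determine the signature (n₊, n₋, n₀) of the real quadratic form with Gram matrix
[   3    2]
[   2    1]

step 0: pivot 3 → sign +
step 1: pivot -1/3 → sign −
signature = (1, 1, 0)

Answer: (1, 1, 0)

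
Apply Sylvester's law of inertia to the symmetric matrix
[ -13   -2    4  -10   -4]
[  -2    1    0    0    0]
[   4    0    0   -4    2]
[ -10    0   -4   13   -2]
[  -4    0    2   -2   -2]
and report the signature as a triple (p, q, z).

Answer: (3, 2, 0)

Derivation:
step 0: pivot -13 → sign −
step 1: pivot 17/13 → sign +
step 2: pivot 16/17 → sign +
step 3: pivot -24 → sign −
step 4: pivot 3/32 → sign +
signature = (3, 2, 0)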